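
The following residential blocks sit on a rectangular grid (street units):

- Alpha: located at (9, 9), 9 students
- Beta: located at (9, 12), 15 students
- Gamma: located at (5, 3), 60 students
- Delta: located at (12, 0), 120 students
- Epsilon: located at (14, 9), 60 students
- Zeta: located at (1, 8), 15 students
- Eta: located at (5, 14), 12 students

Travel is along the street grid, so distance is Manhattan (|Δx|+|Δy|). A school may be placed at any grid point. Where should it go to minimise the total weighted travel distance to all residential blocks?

Manhattan distance separates: Σwᵢ(|x−xᵢ|+|y−yᵢ|) = Σwᵢ|x−xᵢ| + Σwᵢ|y−yᵢ|, so x and y are optimised independently as 1-D weighted medians.
Total weight W = 291; half = 145.5.
x-coordinate, sorted with cumulative weight:
  x=1 (Zeta, w=15) cum 15
  x=5 (Gamma, w=60) cum 75
  x=5 (Eta, w=12) cum 87
  x=9 (Alpha, w=9) cum 96
  x=9 (Beta, w=15) cum 111
  x=12 (Delta, w=120) cum 231  ← median
  x=14 (Epsilon, w=60) cum 291
⇒ x* = 12
y-coordinate, sorted with cumulative weight:
  y=0 (Delta, w=120) cum 120
  y=3 (Gamma, w=60) cum 180  ← median
  y=8 (Zeta, w=15) cum 195
  y=9 (Alpha, w=9) cum 204
  y=9 (Epsilon, w=60) cum 264
  y=12 (Beta, w=15) cum 279
  y=14 (Eta, w=12) cum 291
⇒ y* = 3

(12, 3)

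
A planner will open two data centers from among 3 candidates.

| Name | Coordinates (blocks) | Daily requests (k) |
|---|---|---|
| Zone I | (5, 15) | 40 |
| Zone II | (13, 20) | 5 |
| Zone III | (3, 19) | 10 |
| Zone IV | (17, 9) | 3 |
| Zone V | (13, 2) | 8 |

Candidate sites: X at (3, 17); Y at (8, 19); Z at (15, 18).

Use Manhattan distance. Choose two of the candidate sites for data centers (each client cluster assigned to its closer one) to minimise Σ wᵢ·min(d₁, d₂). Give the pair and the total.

Evaluate every pair (each demand assigned to the nearer of the two):
  {X, Z}: total = 377
  {X, Y}: total = 443
  {Y, Z}: total = 527
Best pair: {X, Z} with total 377.

{X, Z}, total 377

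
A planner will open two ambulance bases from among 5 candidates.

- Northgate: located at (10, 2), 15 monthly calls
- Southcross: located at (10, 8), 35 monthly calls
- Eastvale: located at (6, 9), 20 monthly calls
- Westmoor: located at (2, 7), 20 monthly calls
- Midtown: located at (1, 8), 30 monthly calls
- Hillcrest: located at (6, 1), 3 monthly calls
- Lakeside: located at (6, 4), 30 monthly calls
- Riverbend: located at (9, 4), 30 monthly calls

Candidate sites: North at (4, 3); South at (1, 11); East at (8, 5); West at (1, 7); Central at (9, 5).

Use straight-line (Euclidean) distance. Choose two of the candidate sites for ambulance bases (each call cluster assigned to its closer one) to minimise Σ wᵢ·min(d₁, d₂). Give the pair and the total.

Evaluate every pair (each demand assigned to the nearer of the two):
  {East, West}: total = 442.6
  {West, Central}: total = 448.0
  {South, East}: total = 565.1
  {South, Central}: total = 570.4
  {North, Central}: total = 628.1
  {North, East}: total = 652.1
  {East, Central}: total = 713.0
  {North, West}: total = 750.8
  {North, South}: total = 873.3
  {South, West}: total = 1083.8
Best pair: {East, West} with total 442.6.

{East, West}, total 442.6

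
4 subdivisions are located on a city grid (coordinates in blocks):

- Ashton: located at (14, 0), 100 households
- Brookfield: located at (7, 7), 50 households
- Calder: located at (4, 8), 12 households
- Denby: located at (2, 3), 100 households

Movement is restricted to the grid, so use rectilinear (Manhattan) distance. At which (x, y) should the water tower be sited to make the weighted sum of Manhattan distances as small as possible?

(7, 3)

Manhattan distance separates: Σwᵢ(|x−xᵢ|+|y−yᵢ|) = Σwᵢ|x−xᵢ| + Σwᵢ|y−yᵢ|, so x and y are optimised independently as 1-D weighted medians.
Total weight W = 262; half = 131.
x-coordinate, sorted with cumulative weight:
  x=2 (Denby, w=100) cum 100
  x=4 (Calder, w=12) cum 112
  x=7 (Brookfield, w=50) cum 162  ← median
  x=14 (Ashton, w=100) cum 262
⇒ x* = 7
y-coordinate, sorted with cumulative weight:
  y=0 (Ashton, w=100) cum 100
  y=3 (Denby, w=100) cum 200  ← median
  y=7 (Brookfield, w=50) cum 250
  y=8 (Calder, w=12) cum 262
⇒ y* = 3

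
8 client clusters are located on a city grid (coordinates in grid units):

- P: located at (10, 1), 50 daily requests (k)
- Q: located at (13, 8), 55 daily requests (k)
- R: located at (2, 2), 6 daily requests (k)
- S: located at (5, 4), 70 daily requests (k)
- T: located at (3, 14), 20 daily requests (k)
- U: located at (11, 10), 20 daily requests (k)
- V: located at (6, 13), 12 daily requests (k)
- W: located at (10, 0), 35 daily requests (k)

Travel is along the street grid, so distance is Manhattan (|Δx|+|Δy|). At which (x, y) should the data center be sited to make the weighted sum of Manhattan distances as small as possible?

Manhattan distance separates: Σwᵢ(|x−xᵢ|+|y−yᵢ|) = Σwᵢ|x−xᵢ| + Σwᵢ|y−yᵢ|, so x and y are optimised independently as 1-D weighted medians.
Total weight W = 268; half = 134.
x-coordinate, sorted with cumulative weight:
  x=2 (R, w=6) cum 6
  x=3 (T, w=20) cum 26
  x=5 (S, w=70) cum 96
  x=6 (V, w=12) cum 108
  x=10 (P, w=50) cum 158  ← median
  x=10 (W, w=35) cum 193
  x=11 (U, w=20) cum 213
  x=13 (Q, w=55) cum 268
⇒ x* = 10
y-coordinate, sorted with cumulative weight:
  y=0 (W, w=35) cum 35
  y=1 (P, w=50) cum 85
  y=2 (R, w=6) cum 91
  y=4 (S, w=70) cum 161  ← median
  y=8 (Q, w=55) cum 216
  y=10 (U, w=20) cum 236
  y=13 (V, w=12) cum 248
  y=14 (T, w=20) cum 268
⇒ y* = 4

(10, 4)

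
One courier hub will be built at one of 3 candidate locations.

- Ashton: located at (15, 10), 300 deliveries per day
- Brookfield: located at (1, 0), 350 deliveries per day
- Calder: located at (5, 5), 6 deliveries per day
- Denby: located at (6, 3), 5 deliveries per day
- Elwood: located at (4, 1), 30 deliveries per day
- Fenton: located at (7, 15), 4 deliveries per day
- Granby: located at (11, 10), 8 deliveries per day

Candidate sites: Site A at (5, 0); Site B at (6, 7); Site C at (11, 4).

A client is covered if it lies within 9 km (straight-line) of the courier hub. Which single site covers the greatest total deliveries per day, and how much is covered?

Site B, covering 403

Coverage radius r = 9 km; a point is covered iff (Δx)²+(Δy)² ≤ 9² = 81.
  Site A (5, 0): covers {Brookfield, Calder, Denby, Elwood} → 391
  Site B (6, 7): covers {Brookfield, Calder, Denby, Elwood, Fenton, Granby} → 403
  Site C (11, 4): covers {Ashton, Calder, Denby, Elwood, Granby} → 349
Maximum coverage at Site B: 403 deliveries per day.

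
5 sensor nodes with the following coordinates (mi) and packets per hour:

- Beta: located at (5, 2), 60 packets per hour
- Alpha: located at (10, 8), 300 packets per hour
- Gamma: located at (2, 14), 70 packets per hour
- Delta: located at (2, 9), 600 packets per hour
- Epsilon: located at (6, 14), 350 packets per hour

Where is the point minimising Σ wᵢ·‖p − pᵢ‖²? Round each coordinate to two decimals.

The minimiser of Σwᵢ‖p−pᵢ‖² is the weighted centroid p* = (Σwᵢpᵢ)/(Σwᵢ).
Σwᵢ = 1380.
Σwᵢxᵢ = 60·5 + 300·10 + 70·2 + 600·2 + 350·6 = 6740.
Σwᵢyᵢ = 60·2 + 300·8 + 70·14 + 600·9 + 350·14 = 13800.
x* = 6740/1380 = 4.88, y* = 13800/1380 = 10.00.

(4.88, 10.00)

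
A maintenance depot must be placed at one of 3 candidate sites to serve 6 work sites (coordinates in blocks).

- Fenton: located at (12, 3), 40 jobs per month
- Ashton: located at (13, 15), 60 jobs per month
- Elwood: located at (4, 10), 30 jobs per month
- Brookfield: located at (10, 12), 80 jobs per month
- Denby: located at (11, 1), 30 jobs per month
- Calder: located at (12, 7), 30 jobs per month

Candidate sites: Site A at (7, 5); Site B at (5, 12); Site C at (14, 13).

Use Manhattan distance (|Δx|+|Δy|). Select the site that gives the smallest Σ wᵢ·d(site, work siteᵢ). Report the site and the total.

Total weighted distance at each candidate:
  Site A (7, 5): total = 2730
  Site B (5, 12): total = 2660
  Site C (14, 13): total = 2140
Minimum is at Site C with total 2140 blocks.

Site C, total 2140 blocks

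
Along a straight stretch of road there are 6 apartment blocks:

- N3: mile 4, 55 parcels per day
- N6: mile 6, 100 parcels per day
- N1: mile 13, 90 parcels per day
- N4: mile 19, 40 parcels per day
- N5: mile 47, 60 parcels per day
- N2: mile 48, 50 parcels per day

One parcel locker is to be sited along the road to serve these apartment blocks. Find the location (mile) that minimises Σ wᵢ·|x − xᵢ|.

x = 13

For a sum of weighted absolute distances on a line, the optimum is the weighted median (not the mean). Total weight W = 395; half-weight = 197.5.
Sort by position and accumulate weight:
  mile 4 (N3, w=55) → cum 55
  mile 6 (N6, w=100) → cum 155
  mile 13 (N1, w=90) → cum 245  ≥ 197.5 → median here
  mile 19 (N4, w=40) → cum 285
  mile 47 (N5, w=60) → cum 345
  mile 48 (N2, w=50) → cum 395
Optimal location: mile 13.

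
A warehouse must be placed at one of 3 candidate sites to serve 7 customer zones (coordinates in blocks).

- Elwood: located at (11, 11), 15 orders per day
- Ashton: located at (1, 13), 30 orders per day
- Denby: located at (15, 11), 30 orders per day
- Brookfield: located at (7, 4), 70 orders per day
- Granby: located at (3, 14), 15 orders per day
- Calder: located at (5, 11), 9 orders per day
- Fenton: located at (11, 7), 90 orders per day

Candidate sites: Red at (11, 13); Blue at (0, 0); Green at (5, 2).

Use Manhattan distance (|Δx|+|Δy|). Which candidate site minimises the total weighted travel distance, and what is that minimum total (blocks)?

Total weighted distance at each candidate:
  Red (11, 13): total = 2167
  Blue (0, 0): total = 4319
  Green (5, 2): total = 2806
Minimum is at Red with total 2167 blocks.

Red, total 2167 blocks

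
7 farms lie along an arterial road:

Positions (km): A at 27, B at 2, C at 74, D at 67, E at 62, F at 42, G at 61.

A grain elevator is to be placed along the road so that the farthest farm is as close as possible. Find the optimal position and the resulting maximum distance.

The 1-center on a line is the midpoint of the two extreme points: leftmost at 2, rightmost at 74.
Optimal location = (2 + 74)/2 = 38; maximum distance = (74 − 2)/2 = 36.

location 38, max distance 36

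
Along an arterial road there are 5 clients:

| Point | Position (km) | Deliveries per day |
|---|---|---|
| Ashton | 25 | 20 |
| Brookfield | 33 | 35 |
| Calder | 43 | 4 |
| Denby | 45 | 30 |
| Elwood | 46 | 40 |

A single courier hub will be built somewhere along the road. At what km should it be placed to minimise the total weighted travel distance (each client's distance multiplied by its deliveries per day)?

For a sum of weighted absolute distances on a line, the optimum is the weighted median (not the mean). Total weight W = 129; half-weight = 64.5.
Sort by position and accumulate weight:
  km 25 (Ashton, w=20) → cum 20
  km 33 (Brookfield, w=35) → cum 55
  km 43 (Calder, w=4) → cum 59
  km 45 (Denby, w=30) → cum 89  ≥ 64.5 → median here
  km 46 (Elwood, w=40) → cum 129
Optimal location: km 45.

x = 45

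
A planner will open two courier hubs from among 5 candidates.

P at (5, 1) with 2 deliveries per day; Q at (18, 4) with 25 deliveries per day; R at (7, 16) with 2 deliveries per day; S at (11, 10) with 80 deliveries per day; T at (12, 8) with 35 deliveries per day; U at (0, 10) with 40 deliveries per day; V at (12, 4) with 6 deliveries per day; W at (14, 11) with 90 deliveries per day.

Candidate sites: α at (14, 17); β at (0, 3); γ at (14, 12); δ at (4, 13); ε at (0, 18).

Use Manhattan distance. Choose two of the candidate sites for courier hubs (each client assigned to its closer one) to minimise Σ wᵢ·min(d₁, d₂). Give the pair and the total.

{β, γ}, total 1376

Evaluate every pair (each demand assigned to the nearer of the two):
  {β, γ}: total = 1376
  {γ, δ}: total = 1378
  {γ, ε}: total = 1438
  {α, γ}: total = 1756
  {α, β}: total = 2538
  {α, δ}: total = 2558
  {α, ε}: total = 2620
  {β, δ}: total = 3194
  {δ, ε}: total = 3330
  {β, ε}: total = 4790
Best pair: {β, γ} with total 1376.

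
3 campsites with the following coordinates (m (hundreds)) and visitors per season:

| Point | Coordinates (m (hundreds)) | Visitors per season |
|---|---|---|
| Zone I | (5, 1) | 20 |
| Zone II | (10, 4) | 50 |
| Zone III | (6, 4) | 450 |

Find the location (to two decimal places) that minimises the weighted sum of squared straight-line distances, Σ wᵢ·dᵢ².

The minimiser of Σwᵢ‖p−pᵢ‖² is the weighted centroid p* = (Σwᵢpᵢ)/(Σwᵢ).
Σwᵢ = 520.
Σwᵢxᵢ = 20·5 + 50·10 + 450·6 = 3300.
Σwᵢyᵢ = 20·1 + 50·4 + 450·4 = 2020.
x* = 3300/520 = 6.35, y* = 2020/520 = 3.88.

(6.35, 3.88)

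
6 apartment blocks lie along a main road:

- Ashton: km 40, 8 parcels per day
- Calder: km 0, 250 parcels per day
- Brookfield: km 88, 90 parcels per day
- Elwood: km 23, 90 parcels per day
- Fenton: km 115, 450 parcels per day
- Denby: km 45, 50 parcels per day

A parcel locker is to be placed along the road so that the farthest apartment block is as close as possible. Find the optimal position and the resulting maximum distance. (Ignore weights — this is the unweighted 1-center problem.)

location 57.5, max distance 57.5

The 1-center on a line is the midpoint of the two extreme points: leftmost at 0, rightmost at 115.
Optimal location = (0 + 115)/2 = 57.5; maximum distance = (115 − 0)/2 = 57.5.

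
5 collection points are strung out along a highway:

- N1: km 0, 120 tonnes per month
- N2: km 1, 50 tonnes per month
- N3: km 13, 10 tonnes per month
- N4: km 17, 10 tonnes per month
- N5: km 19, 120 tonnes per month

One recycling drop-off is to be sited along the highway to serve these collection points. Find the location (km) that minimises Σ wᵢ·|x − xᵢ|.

For a sum of weighted absolute distances on a line, the optimum is the weighted median (not the mean). Total weight W = 310; half-weight = 155.
Sort by position and accumulate weight:
  km 0 (N1, w=120) → cum 120
  km 1 (N2, w=50) → cum 170  ≥ 155 → median here
  km 13 (N3, w=10) → cum 180
  km 17 (N4, w=10) → cum 190
  km 19 (N5, w=120) → cum 310
Optimal location: km 1.

x = 1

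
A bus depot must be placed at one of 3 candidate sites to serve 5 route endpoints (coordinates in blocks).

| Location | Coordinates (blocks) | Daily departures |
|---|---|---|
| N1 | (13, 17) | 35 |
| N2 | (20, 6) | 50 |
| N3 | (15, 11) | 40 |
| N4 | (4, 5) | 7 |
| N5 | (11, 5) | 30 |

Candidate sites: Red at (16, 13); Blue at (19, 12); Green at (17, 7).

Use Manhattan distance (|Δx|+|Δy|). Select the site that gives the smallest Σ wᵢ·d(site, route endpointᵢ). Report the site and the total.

Total weighted distance at each candidate:
  Red (16, 13): total = 1445
  Blue (19, 12): total = 1539
  Green (17, 7): total = 1275
Minimum is at Green with total 1275 blocks.

Green, total 1275 blocks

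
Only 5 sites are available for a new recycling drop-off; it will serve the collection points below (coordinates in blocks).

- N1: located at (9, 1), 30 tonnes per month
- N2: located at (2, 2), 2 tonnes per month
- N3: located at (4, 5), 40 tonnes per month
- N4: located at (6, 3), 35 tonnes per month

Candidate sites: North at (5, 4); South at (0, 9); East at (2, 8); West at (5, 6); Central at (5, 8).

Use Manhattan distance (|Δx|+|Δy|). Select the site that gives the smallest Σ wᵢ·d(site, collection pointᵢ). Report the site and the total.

Total weighted distance at each candidate:
  North (5, 4): total = 370
  South (0, 9): total = 1268
  East (2, 8): total = 947
  West (5, 6): total = 504
  Central (5, 8): total = 718
Minimum is at North with total 370 blocks.

North, total 370 blocks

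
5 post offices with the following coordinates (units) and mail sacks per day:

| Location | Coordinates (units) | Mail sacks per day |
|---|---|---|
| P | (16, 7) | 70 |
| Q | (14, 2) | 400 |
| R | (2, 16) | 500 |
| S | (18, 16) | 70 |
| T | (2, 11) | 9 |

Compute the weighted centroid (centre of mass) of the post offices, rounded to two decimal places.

The minimiser of Σwᵢ‖p−pᵢ‖² is the weighted centroid p* = (Σwᵢpᵢ)/(Σwᵢ).
Σwᵢ = 1049.
Σwᵢxᵢ = 70·16 + 400·14 + 500·2 + 70·18 + 9·2 = 8998.
Σwᵢyᵢ = 70·7 + 400·2 + 500·16 + 70·16 + 9·11 = 10509.
x* = 8998/1049 = 8.58, y* = 10509/1049 = 10.02.

(8.58, 10.02)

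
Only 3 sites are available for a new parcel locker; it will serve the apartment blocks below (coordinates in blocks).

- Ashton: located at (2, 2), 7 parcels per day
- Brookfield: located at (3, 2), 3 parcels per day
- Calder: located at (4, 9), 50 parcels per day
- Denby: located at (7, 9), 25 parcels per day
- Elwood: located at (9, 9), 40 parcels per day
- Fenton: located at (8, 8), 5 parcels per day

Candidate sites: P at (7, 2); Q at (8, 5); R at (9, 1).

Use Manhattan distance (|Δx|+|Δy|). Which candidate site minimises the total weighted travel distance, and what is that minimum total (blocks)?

Total weighted distance at each candidate:
  P (7, 2): total = 1117
  Q (8, 5): total = 827
  R (9, 1): total = 1337
Minimum is at Q with total 827 blocks.

Q, total 827 blocks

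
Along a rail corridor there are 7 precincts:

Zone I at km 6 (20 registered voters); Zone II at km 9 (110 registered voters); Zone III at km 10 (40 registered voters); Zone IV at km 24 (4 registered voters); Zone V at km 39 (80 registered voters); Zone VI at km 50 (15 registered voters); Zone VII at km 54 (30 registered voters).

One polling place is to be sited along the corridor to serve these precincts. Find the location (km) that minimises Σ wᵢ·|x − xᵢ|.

For a sum of weighted absolute distances on a line, the optimum is the weighted median (not the mean). Total weight W = 299; half-weight = 149.5.
Sort by position and accumulate weight:
  km 6 (Zone I, w=20) → cum 20
  km 9 (Zone II, w=110) → cum 130
  km 10 (Zone III, w=40) → cum 170  ≥ 149.5 → median here
  km 24 (Zone IV, w=4) → cum 174
  km 39 (Zone V, w=80) → cum 254
  km 50 (Zone VI, w=15) → cum 269
  km 54 (Zone VII, w=30) → cum 299
Optimal location: km 10.

x = 10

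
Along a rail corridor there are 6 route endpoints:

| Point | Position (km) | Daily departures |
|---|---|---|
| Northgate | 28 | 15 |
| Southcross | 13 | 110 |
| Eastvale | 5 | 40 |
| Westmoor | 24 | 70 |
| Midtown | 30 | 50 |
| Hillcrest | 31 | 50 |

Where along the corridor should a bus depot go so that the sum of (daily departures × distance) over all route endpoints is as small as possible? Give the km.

x = 24

For a sum of weighted absolute distances on a line, the optimum is the weighted median (not the mean). Total weight W = 335; half-weight = 167.5.
Sort by position and accumulate weight:
  km 5 (Eastvale, w=40) → cum 40
  km 13 (Southcross, w=110) → cum 150
  km 24 (Westmoor, w=70) → cum 220  ≥ 167.5 → median here
  km 28 (Northgate, w=15) → cum 235
  km 30 (Midtown, w=50) → cum 285
  km 31 (Hillcrest, w=50) → cum 335
Optimal location: km 24.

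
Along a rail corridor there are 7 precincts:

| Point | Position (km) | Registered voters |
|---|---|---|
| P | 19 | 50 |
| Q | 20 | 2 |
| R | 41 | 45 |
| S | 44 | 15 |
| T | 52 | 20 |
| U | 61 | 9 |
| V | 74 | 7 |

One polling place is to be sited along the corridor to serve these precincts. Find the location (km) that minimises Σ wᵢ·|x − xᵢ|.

For a sum of weighted absolute distances on a line, the optimum is the weighted median (not the mean). Total weight W = 148; half-weight = 74.
Sort by position and accumulate weight:
  km 19 (P, w=50) → cum 50
  km 20 (Q, w=2) → cum 52
  km 41 (R, w=45) → cum 97  ≥ 74 → median here
  km 44 (S, w=15) → cum 112
  km 52 (T, w=20) → cum 132
  km 61 (U, w=9) → cum 141
  km 74 (V, w=7) → cum 148
Optimal location: km 41.

x = 41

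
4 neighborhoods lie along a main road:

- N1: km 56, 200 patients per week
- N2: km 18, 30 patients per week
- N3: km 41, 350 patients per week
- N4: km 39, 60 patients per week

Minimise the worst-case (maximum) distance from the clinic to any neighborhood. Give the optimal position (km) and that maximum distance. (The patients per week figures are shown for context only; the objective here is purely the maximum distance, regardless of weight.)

The 1-center on a line is the midpoint of the two extreme points: leftmost at 18, rightmost at 56.
Optimal location = (18 + 56)/2 = 37; maximum distance = (56 − 18)/2 = 19.

location 37, max distance 19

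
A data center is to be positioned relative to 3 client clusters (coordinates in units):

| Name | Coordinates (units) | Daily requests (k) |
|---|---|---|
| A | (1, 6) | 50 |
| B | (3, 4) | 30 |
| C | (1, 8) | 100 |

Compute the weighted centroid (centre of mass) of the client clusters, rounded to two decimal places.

The minimiser of Σwᵢ‖p−pᵢ‖² is the weighted centroid p* = (Σwᵢpᵢ)/(Σwᵢ).
Σwᵢ = 180.
Σwᵢxᵢ = 50·1 + 30·3 + 100·1 = 240.
Σwᵢyᵢ = 50·6 + 30·4 + 100·8 = 1220.
x* = 240/180 = 1.33, y* = 1220/180 = 6.78.

(1.33, 6.78)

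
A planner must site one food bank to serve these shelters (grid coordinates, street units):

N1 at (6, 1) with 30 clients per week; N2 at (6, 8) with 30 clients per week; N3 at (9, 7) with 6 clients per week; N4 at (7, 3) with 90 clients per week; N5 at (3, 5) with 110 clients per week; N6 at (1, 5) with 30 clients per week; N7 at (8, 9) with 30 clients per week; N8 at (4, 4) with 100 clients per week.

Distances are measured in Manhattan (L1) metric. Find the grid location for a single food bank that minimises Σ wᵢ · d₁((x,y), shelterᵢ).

(4, 4)

Manhattan distance separates: Σwᵢ(|x−xᵢ|+|y−yᵢ|) = Σwᵢ|x−xᵢ| + Σwᵢ|y−yᵢ|, so x and y are optimised independently as 1-D weighted medians.
Total weight W = 426; half = 213.
x-coordinate, sorted with cumulative weight:
  x=1 (N6, w=30) cum 30
  x=3 (N5, w=110) cum 140
  x=4 (N8, w=100) cum 240  ← median
  x=6 (N1, w=30) cum 270
  x=6 (N2, w=30) cum 300
  x=7 (N4, w=90) cum 390
  x=8 (N7, w=30) cum 420
  x=9 (N3, w=6) cum 426
⇒ x* = 4
y-coordinate, sorted with cumulative weight:
  y=1 (N1, w=30) cum 30
  y=3 (N4, w=90) cum 120
  y=4 (N8, w=100) cum 220  ← median
  y=5 (N5, w=110) cum 330
  y=5 (N6, w=30) cum 360
  y=7 (N3, w=6) cum 366
  y=8 (N2, w=30) cum 396
  y=9 (N7, w=30) cum 426
⇒ y* = 4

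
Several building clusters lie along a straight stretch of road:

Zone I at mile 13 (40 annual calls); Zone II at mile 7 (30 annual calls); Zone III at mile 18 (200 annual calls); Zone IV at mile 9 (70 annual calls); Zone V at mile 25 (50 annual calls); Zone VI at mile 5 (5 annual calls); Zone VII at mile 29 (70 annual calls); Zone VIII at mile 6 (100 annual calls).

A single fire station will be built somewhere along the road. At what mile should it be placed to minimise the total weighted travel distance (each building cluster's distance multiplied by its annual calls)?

x = 18

For a sum of weighted absolute distances on a line, the optimum is the weighted median (not the mean). Total weight W = 565; half-weight = 282.5.
Sort by position and accumulate weight:
  mile 5 (Zone VI, w=5) → cum 5
  mile 6 (Zone VIII, w=100) → cum 105
  mile 7 (Zone II, w=30) → cum 135
  mile 9 (Zone IV, w=70) → cum 205
  mile 13 (Zone I, w=40) → cum 245
  mile 18 (Zone III, w=200) → cum 445  ≥ 282.5 → median here
  mile 25 (Zone V, w=50) → cum 495
  mile 29 (Zone VII, w=70) → cum 565
Optimal location: mile 18.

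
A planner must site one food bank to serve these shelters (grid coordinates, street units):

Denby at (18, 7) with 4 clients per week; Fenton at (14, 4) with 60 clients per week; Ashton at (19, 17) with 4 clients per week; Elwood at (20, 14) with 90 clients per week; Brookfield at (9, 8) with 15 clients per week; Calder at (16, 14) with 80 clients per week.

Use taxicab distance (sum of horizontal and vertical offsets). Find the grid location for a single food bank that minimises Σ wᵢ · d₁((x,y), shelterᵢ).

(16, 14)

Manhattan distance separates: Σwᵢ(|x−xᵢ|+|y−yᵢ|) = Σwᵢ|x−xᵢ| + Σwᵢ|y−yᵢ|, so x and y are optimised independently as 1-D weighted medians.
Total weight W = 253; half = 126.5.
x-coordinate, sorted with cumulative weight:
  x=9 (Brookfield, w=15) cum 15
  x=14 (Fenton, w=60) cum 75
  x=16 (Calder, w=80) cum 155  ← median
  x=18 (Denby, w=4) cum 159
  x=19 (Ashton, w=4) cum 163
  x=20 (Elwood, w=90) cum 253
⇒ x* = 16
y-coordinate, sorted with cumulative weight:
  y=4 (Fenton, w=60) cum 60
  y=7 (Denby, w=4) cum 64
  y=8 (Brookfield, w=15) cum 79
  y=14 (Elwood, w=90) cum 169  ← median
  y=14 (Calder, w=80) cum 249
  y=17 (Ashton, w=4) cum 253
⇒ y* = 14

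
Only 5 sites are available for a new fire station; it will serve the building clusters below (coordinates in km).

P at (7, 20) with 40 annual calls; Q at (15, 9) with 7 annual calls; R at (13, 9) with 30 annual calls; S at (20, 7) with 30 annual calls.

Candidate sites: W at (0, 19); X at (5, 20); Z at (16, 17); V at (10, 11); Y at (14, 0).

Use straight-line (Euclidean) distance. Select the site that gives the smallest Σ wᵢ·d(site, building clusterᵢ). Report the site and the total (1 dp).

V, total 848.4 km

Total weighted distance at each candidate:
  W (0, 19): total = 1600.8
  X (5, 20): total = 1187.6
  Z (16, 17): total = 1015.3
  V (10, 11): total = 848.4
  Y (14, 0): total = 1459.2
Minimum is at V with total 848.4 km.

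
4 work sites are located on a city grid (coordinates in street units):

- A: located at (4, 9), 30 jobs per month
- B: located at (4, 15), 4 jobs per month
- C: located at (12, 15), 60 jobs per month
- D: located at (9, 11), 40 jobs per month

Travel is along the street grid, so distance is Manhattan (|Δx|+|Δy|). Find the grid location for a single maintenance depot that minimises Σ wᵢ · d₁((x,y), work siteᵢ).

(9, 11)

Manhattan distance separates: Σwᵢ(|x−xᵢ|+|y−yᵢ|) = Σwᵢ|x−xᵢ| + Σwᵢ|y−yᵢ|, so x and y are optimised independently as 1-D weighted medians.
Total weight W = 134; half = 67.
x-coordinate, sorted with cumulative weight:
  x=4 (A, w=30) cum 30
  x=4 (B, w=4) cum 34
  x=9 (D, w=40) cum 74  ← median
  x=12 (C, w=60) cum 134
⇒ x* = 9
y-coordinate, sorted with cumulative weight:
  y=9 (A, w=30) cum 30
  y=11 (D, w=40) cum 70  ← median
  y=15 (B, w=4) cum 74
  y=15 (C, w=60) cum 134
⇒ y* = 11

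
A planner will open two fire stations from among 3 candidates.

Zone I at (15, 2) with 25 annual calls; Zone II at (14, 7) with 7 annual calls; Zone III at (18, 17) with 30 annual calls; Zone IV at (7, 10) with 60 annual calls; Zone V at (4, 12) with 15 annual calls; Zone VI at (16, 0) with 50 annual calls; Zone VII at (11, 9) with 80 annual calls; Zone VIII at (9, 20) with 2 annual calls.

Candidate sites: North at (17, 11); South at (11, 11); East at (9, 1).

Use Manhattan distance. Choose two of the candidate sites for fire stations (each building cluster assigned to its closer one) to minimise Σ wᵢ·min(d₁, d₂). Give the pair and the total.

{South, East}, total 1616

Evaluate every pair (each demand assigned to the nearer of the two):
  {South, East}: total = 1616
  {North, South}: total = 1736
  {North, East}: total = 2378
Best pair: {South, East} with total 1616.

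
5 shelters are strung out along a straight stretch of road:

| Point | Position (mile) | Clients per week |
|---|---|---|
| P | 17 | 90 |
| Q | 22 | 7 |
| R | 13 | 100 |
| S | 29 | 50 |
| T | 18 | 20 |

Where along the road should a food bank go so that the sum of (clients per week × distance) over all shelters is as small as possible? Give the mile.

x = 17

For a sum of weighted absolute distances on a line, the optimum is the weighted median (not the mean). Total weight W = 267; half-weight = 133.5.
Sort by position and accumulate weight:
  mile 13 (R, w=100) → cum 100
  mile 17 (P, w=90) → cum 190  ≥ 133.5 → median here
  mile 18 (T, w=20) → cum 210
  mile 22 (Q, w=7) → cum 217
  mile 29 (S, w=50) → cum 267
Optimal location: mile 17.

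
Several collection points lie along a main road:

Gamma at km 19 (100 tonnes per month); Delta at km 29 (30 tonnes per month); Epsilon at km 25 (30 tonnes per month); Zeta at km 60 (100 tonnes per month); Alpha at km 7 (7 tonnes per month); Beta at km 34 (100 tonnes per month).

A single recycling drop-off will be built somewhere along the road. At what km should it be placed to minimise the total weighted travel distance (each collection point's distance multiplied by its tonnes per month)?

x = 34

For a sum of weighted absolute distances on a line, the optimum is the weighted median (not the mean). Total weight W = 367; half-weight = 183.5.
Sort by position and accumulate weight:
  km 7 (Alpha, w=7) → cum 7
  km 19 (Gamma, w=100) → cum 107
  km 25 (Epsilon, w=30) → cum 137
  km 29 (Delta, w=30) → cum 167
  km 34 (Beta, w=100) → cum 267  ≥ 183.5 → median here
  km 60 (Zeta, w=100) → cum 367
Optimal location: km 34.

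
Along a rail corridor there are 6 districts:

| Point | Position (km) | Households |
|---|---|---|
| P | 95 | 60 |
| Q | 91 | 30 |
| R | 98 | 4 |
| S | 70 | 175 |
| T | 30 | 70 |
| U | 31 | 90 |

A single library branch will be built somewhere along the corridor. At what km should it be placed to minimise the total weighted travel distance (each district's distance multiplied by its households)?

x = 70

For a sum of weighted absolute distances on a line, the optimum is the weighted median (not the mean). Total weight W = 429; half-weight = 214.5.
Sort by position and accumulate weight:
  km 30 (T, w=70) → cum 70
  km 31 (U, w=90) → cum 160
  km 70 (S, w=175) → cum 335  ≥ 214.5 → median here
  km 91 (Q, w=30) → cum 365
  km 95 (P, w=60) → cum 425
  km 98 (R, w=4) → cum 429
Optimal location: km 70.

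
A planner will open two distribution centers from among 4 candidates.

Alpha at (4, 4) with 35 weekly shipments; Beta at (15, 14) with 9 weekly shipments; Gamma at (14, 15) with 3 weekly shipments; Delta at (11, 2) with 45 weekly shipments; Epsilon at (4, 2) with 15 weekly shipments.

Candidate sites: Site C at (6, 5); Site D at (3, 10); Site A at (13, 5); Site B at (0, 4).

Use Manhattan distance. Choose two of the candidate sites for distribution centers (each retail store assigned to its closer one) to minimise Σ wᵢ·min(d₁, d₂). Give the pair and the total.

{Site C, Site A}, total 537

Evaluate every pair (each demand assigned to the nearer of the two):
  {Site C, Site A}: total = 537
  {Site A, Site B}: total = 587
  {Site C, Site D}: total = 732
  {Site D, Site A}: total = 737
  {Site C, Site B}: total = 756
  {Site D, Site B}: total = 1007
Best pair: {Site C, Site A} with total 537.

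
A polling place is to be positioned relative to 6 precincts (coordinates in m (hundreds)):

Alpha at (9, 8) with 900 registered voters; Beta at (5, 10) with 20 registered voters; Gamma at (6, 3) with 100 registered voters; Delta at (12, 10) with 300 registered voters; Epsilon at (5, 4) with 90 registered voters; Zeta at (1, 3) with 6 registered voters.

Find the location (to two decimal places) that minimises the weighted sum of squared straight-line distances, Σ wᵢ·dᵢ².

(9.08, 7.82)

The minimiser of Σwᵢ‖p−pᵢ‖² is the weighted centroid p* = (Σwᵢpᵢ)/(Σwᵢ).
Σwᵢ = 1416.
Σwᵢxᵢ = 900·9 + 20·5 + 100·6 + 300·12 + 90·5 + 6·1 = 12856.
Σwᵢyᵢ = 900·8 + 20·10 + 100·3 + 300·10 + 90·4 + 6·3 = 11078.
x* = 12856/1416 = 9.08, y* = 11078/1416 = 7.82.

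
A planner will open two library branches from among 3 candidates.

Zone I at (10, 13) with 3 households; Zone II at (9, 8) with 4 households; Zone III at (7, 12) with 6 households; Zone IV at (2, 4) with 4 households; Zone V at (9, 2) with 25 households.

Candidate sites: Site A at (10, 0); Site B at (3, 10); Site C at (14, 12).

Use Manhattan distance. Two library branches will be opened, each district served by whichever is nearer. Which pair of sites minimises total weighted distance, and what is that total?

Evaluate every pair (each demand assigned to the nearer of the two):
  {Site A, Site B}: total = 201
  {Site A, Site C}: total = 216
  {Site B, Site C}: total = 461
Best pair: {Site A, Site B} with total 201.

{Site A, Site B}, total 201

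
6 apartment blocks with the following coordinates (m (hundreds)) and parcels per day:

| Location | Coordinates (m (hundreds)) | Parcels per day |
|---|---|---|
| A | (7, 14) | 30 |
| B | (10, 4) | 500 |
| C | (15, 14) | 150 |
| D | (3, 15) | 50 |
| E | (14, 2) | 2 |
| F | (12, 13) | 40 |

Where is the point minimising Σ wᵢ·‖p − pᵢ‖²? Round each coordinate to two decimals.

(10.52, 7.51)

The minimiser of Σwᵢ‖p−pᵢ‖² is the weighted centroid p* = (Σwᵢpᵢ)/(Σwᵢ).
Σwᵢ = 772.
Σwᵢxᵢ = 30·7 + 500·10 + 150·15 + 50·3 + 2·14 + 40·12 = 8118.
Σwᵢyᵢ = 30·14 + 500·4 + 150·14 + 50·15 + 2·2 + 40·13 = 5794.
x* = 8118/772 = 10.52, y* = 5794/772 = 7.51.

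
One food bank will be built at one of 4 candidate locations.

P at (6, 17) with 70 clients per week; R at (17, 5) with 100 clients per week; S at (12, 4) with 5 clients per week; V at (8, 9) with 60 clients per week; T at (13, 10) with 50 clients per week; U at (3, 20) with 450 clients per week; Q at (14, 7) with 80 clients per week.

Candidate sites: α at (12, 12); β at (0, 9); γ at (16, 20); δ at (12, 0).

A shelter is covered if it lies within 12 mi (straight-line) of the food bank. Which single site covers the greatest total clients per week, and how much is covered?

β, covering 580

Coverage radius r = 12 mi; a point is covered iff (Δx)²+(Δy)² ≤ 12² = 144.
  α (12, 12): covers {P, R, S, V, T, Q} → 365
  β (0, 9): covers {P, V, U} → 580
  γ (16, 20): covers {P, T} → 120
  δ (12, 0): covers {R, S, V, T, Q} → 295
Maximum coverage at β: 580 clients per week.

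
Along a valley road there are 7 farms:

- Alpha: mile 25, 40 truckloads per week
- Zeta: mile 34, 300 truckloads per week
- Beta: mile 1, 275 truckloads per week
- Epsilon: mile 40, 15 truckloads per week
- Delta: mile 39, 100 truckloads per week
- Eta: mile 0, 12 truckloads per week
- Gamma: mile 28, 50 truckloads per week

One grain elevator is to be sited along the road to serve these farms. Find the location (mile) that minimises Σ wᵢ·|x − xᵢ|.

For a sum of weighted absolute distances on a line, the optimum is the weighted median (not the mean). Total weight W = 792; half-weight = 396.
Sort by position and accumulate weight:
  mile 0 (Eta, w=12) → cum 12
  mile 1 (Beta, w=275) → cum 287
  mile 25 (Alpha, w=40) → cum 327
  mile 28 (Gamma, w=50) → cum 377
  mile 34 (Zeta, w=300) → cum 677  ≥ 396 → median here
  mile 39 (Delta, w=100) → cum 777
  mile 40 (Epsilon, w=15) → cum 792
Optimal location: mile 34.

x = 34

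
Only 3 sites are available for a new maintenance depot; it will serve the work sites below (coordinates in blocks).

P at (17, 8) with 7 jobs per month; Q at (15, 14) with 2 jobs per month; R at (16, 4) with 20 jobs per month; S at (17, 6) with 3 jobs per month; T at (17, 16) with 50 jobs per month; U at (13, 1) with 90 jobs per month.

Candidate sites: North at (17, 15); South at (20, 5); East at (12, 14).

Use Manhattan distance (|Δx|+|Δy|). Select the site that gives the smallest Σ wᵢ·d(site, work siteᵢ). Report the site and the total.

South, total 1872 blocks

Total weighted distance at each candidate:
  North (17, 15): total = 1992
  South (20, 5): total = 1872
  East (12, 14): total = 2012
Minimum is at South with total 1872 blocks.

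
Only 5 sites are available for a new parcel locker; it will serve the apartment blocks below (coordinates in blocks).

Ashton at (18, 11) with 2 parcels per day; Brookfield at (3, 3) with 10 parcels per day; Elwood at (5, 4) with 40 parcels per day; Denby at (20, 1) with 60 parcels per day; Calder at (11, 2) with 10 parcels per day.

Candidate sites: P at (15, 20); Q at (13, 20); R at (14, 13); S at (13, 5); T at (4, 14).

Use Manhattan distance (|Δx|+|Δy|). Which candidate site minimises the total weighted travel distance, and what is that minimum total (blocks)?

Total weighted distance at each candidate:
  P (15, 20): total = 3014
  Q (13, 20): total = 3018
  R (14, 13): total = 2162
  S (13, 5): total = 1212
  T (4, 14): total = 2524
Minimum is at S with total 1212 blocks.

S, total 1212 blocks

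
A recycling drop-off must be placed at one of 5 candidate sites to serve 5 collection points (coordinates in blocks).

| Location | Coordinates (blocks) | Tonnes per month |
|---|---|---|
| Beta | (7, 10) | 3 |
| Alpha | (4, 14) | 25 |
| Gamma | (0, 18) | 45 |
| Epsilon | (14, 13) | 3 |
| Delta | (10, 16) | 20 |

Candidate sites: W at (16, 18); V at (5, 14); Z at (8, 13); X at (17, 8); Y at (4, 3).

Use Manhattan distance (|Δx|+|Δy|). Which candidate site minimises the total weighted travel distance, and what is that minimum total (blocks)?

Total weighted distance at each candidate:
  W (16, 18): total = 1352
  V (5, 14): total = 618
  Z (8, 13): total = 840
  X (17, 8): total = 2050
  Y (4, 3): total = 1600
Minimum is at V with total 618 blocks.

V, total 618 blocks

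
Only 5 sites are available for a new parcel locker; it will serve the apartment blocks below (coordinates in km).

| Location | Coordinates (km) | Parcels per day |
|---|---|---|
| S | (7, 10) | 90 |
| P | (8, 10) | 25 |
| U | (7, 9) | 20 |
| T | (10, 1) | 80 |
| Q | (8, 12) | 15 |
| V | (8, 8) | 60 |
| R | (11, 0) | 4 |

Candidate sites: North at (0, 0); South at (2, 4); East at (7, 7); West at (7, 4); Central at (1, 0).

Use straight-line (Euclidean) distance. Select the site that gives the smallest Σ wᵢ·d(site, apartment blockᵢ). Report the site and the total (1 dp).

East, total 1119.3 km

Total weighted distance at each candidate:
  North (0, 0): total = 3389.9
  South (2, 4): total = 2362.1
  East (7, 7): total = 1119.3
  West (7, 4): total = 1522.4
  Central (1, 0): total = 3181.7
Minimum is at East with total 1119.3 km.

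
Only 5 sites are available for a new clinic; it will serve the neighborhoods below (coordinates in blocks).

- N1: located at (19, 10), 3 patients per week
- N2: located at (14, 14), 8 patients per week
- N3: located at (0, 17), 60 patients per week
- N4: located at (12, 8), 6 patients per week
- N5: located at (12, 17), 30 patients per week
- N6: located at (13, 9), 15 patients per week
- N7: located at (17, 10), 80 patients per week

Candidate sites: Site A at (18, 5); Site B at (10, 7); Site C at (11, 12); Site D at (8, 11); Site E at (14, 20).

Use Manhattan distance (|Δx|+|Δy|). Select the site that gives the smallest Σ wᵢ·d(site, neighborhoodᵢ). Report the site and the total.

Site C, total 1955 blocks

Total weighted distance at each candidate:
  Site A (18, 5): total = 3131
  Site B (10, 7): total = 2577
  Site C (11, 12): total = 1955
  Site D (8, 11): total = 2195
  Site E (14, 20): total = 2567
Minimum is at Site C with total 1955 blocks.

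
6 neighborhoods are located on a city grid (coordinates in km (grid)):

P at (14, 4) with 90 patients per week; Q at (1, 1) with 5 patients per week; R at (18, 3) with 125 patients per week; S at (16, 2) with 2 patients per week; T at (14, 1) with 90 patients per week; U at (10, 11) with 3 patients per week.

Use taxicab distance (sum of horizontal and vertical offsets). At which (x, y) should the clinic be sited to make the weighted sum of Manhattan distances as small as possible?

(14, 3)

Manhattan distance separates: Σwᵢ(|x−xᵢ|+|y−yᵢ|) = Σwᵢ|x−xᵢ| + Σwᵢ|y−yᵢ|, so x and y are optimised independently as 1-D weighted medians.
Total weight W = 315; half = 157.5.
x-coordinate, sorted with cumulative weight:
  x=1 (Q, w=5) cum 5
  x=10 (U, w=3) cum 8
  x=14 (P, w=90) cum 98
  x=14 (T, w=90) cum 188  ← median
  x=16 (S, w=2) cum 190
  x=18 (R, w=125) cum 315
⇒ x* = 14
y-coordinate, sorted with cumulative weight:
  y=1 (Q, w=5) cum 5
  y=1 (T, w=90) cum 95
  y=2 (S, w=2) cum 97
  y=3 (R, w=125) cum 222  ← median
  y=4 (P, w=90) cum 312
  y=11 (U, w=3) cum 315
⇒ y* = 3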